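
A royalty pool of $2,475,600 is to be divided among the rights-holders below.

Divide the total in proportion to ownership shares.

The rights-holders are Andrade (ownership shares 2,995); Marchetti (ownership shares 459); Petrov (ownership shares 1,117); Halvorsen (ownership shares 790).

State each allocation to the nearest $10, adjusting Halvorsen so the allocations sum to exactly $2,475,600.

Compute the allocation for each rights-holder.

Andrade: $1,383,030 · Marchetti: $211,960 · Petrov: $515,810 · Halvorsen: $364,800

Total ownership shares = 5,361.
Raw shares: Andrade 2,995/5,361 × $2,475,600 = 1,383,029.66; Marchetti 459/5,361 × $2,475,600 = 211,956.80; Petrov 1,117/5,361 × $2,475,600 = 515,807.72; Halvorsen 790/5,361 × $2,475,600 = 364,805.82.
At nearest $10: Andrade $1,383,030; Marchetti $211,960; Petrov $515,810; Halvorsen $364,810. Sum = $2,475,610.
Difference $2,475,600 − $2,475,610 = −$10 applied to Halvorsen: Halvorsen becomes $364,800.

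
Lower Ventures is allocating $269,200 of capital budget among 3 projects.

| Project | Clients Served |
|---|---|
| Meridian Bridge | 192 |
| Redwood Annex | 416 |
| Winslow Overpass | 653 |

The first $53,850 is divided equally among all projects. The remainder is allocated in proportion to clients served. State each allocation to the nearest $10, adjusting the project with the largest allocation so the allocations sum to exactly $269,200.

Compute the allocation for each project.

Equal tier: $53,850 ÷ 3 = $17,950 apiece.
Remainder $215,350 by clients served (total 1,261): Meridian Bridge 32,789.21 → $32,790; Redwood Annex 71,043.30 → $71,040; Winslow Overpass 111,517.49 → $111,520.
Totals: Meridian Bridge $17,950 + $32,790 = $50,740; Redwood Annex $17,950 + $71,040 = $88,990; Winslow Overpass $17,950 + $111,520 = $129,470.

Meridian Bridge: $50,740 · Redwood Annex: $88,990 · Winslow Overpass: $129,470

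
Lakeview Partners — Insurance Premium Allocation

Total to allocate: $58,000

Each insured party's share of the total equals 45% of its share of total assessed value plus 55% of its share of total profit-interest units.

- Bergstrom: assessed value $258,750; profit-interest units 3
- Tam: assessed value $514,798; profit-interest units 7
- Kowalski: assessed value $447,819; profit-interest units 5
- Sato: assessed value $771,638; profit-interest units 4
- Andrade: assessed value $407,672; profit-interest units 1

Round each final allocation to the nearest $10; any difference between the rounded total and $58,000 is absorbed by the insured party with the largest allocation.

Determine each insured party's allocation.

Assessed value total 2,400,677; profit-interest units total 20.
Combined weights (45% assessed value + 55% profit-interest units): Bergstrom 0.1310; Tam 0.2890; Kowalski 0.2214; Sato 0.2546; Andrade 0.1039.
Proportional shares: Bergstrom 7,598.11; Tam 16,761.85; Kowalski 12,843.66; Sato 14,769.20; Andrade 6,027.18.
Rounded to nearest $10: Bergstrom $7,600; Tam $16,760; Kowalski $12,840; Sato $14,770; Andrade $6,030. Sum = $58,000.
Rounded total matches; no reconciliation needed.

Bergstrom: $7,600; Tam: $16,760; Kowalski: $12,840; Sato: $14,770; Andrade: $6,030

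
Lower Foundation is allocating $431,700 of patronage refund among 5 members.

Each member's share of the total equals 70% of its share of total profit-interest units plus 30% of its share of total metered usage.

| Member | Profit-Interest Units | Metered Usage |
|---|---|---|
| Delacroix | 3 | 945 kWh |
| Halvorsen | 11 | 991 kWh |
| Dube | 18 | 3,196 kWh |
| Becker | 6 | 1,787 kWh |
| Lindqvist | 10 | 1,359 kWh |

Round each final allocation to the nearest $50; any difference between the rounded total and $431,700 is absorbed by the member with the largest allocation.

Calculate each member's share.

Delacroix: $33,650 · Halvorsen: $84,750 · Dube: $163,350 · Becker: $65,750 · Lindqvist: $84,200

Totals — profit-interest units 48, metered usage 8,278.
Blended shares (70% profit-interest units + 30% metered usage): Delacroix 0.0780; Halvorsen 0.1963; Dube 0.3783; Becker 0.1523; Lindqvist 0.1951.
Proportional shares: Delacroix 33,671.48; Halvorsen 84,756.15; Dube 163,322.94; Becker 65,731.51; Lindqvist 84,217.92.
After rounding ($50): Delacroix $33,650; Halvorsen $84,750; Dube $163,300; Becker $65,750; Lindqvist $84,200. Sum = $431,650.
Difference $431,700 − $431,650 = +$50 applied to largest allocation (Dube): Dube becomes $163,350.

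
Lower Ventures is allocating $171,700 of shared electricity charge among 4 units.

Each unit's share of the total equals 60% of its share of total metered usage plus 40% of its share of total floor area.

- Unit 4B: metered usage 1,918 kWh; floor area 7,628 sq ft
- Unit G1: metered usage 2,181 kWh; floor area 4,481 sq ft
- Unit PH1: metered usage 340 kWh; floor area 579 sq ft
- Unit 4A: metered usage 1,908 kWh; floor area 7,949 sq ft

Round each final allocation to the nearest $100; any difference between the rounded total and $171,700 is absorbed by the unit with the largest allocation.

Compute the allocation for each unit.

Totals — metered usage 6,347, floor area 20,637.
Blended shares (60% metered usage + 40% floor area): Unit 4B 0.3292; Unit G1 0.2930; Unit PH1 0.0434; Unit 4A 0.3344.
Unrounded shares: Unit 4B 56,517.62; Unit G1 50,313.23; Unit PH1 7,445.55; Unit 4A 57,423.60.
Rounded to nearest $100: Unit 4B $56,500; Unit G1 $50,300; Unit PH1 $7,400; Unit 4A $57,400. Sum = $171,600.
Difference $171,700 − $171,600 = +$100 applied to largest allocation (Unit 4A): Unit 4A becomes $57,500.

Unit 4B: $56,500 | Unit G1: $50,300 | Unit PH1: $7,400 | Unit 4A: $57,500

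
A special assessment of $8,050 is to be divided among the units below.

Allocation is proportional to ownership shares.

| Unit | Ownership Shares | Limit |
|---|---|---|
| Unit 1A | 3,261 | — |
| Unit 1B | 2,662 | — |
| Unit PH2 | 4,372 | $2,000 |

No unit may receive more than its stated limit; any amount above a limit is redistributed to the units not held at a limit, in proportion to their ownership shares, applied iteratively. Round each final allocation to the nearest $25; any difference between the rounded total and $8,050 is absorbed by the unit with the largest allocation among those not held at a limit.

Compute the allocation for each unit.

Unit 1A: $3,325; Unit 1B: $2,725; Unit PH2: $2,000

Sum of ownership shares: 10,295.
Pro-rata shares before constraints: Unit 1A 2,549.88; Unit 1B 2,081.51; Unit PH2 3,418.61.
Held at cap: Unit PH2 ($2,000); remaining pool $6,050 reallocated over remaining ownership shares 5,923.
Remaining shares: Unit 1A 3,330.92 → $3,325; Unit 1B 2,719.08 → $2,725.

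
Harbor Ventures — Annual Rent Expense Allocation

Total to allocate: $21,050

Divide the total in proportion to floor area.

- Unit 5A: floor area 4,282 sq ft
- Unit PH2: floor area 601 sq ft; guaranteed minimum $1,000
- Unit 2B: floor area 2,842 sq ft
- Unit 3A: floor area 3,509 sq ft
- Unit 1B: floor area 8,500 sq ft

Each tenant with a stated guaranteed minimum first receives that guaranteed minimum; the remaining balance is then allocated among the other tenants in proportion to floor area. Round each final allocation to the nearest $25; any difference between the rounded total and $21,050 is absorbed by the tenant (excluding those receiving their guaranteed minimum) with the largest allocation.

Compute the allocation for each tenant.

Unit 5A: $4,475; Unit PH2: $1,000; Unit 2B: $2,975; Unit 3A: $3,675; Unit 1B: $8,925

Guaranteed amounts: Unit PH2 $1,000. Residual $20,050.
Residual split over remaining floor area 19,133: Unit 5A 4,487.23 → $4,475; Unit 2B 2,978.21 → $2,975; Unit 3A 3,677.18 → $3,675; Unit 1B 8,907.39 → $8,900.
Rounding difference +$25 applied to Unit 1B → $8,925.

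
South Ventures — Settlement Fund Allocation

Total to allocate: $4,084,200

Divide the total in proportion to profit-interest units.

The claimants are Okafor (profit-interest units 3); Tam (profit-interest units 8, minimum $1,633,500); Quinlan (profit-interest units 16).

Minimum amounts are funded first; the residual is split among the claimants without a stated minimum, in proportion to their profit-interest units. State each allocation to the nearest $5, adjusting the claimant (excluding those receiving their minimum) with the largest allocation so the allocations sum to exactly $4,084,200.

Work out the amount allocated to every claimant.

Okafor: $386,955; Tam: $1,633,500; Quinlan: $2,063,745

Guaranteed amounts: Tam $1,633,500. Residual $2,450,700.
Residual split over remaining profit-interest units 19: Okafor 386,952.63 → $386,955; Quinlan 2,063,747.37 → $2,063,745.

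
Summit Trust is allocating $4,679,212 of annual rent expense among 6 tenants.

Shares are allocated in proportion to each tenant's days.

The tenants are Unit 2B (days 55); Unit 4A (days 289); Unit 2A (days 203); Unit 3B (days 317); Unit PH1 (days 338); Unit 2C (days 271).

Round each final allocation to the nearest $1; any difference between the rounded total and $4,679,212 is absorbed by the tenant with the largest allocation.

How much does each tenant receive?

Total days = 1,473.
Pro-rata amounts: Unit 2B 55/1,473 × $4,679,212 = 174,715.99; Unit 4A 289/1,473 × $4,679,212 = 918,053.14; Unit 2A 203/1,473 × $4,679,212 = 644,860.85; Unit 3B 317/1,473 × $4,679,212 = 1,006,999.46; Unit PH1 338/1,473 × $4,679,212 = 1,073,709.20; Unit 2C 271/1,473 × $4,679,212 = 860,873.36.
At nearest $1: Unit 2B $174,716; Unit 4A $918,053; Unit 2A $644,861; Unit 3B $1,006,999; Unit PH1 $1,073,709; Unit 2C $860,873. Sum = $4,679,211.
Difference $4,679,212 − $4,679,211 = +$1 applied to largest allocation (Unit PH1): Unit PH1 becomes $1,073,710.

Unit 2B: $174,716; Unit 4A: $918,053; Unit 2A: $644,861; Unit 3B: $1,006,999; Unit PH1: $1,073,710; Unit 2C: $860,873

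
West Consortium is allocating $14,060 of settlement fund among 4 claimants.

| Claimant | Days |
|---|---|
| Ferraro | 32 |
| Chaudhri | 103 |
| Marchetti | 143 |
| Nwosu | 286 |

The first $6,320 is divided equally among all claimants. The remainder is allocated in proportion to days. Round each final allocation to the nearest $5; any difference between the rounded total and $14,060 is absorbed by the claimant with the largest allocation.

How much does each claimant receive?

Equal tier: $6,320 ÷ 4 = $1,580 apiece.
Remainder $7,740 by days (total 564): Ferraro 439.15 → $440; Chaudhri 1,413.51 → $1,415; Marchetti 1,962.45 → $1,960; Nwosu 3,924.89 → $3,925.
Totals: Ferraro $1,580 + $440 = $2,020; Chaudhri $1,580 + $1,415 = $2,995; Marchetti $1,580 + $1,960 = $3,540; Nwosu $1,580 + $3,925 = $5,505.

Ferraro: $2,020 · Chaudhri: $2,995 · Marchetti: $3,540 · Nwosu: $5,505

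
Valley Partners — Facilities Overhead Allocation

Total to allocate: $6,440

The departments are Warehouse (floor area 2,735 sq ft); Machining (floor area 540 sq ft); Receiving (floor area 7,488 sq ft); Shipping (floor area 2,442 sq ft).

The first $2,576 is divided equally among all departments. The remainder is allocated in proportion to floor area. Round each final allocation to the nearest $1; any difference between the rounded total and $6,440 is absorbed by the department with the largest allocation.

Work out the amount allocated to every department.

Warehouse: $1,444 · Machining: $802 · Receiving: $2,835 · Shipping: $1,359

Equal tier: $2,576 ÷ 4 = $644 apiece.
Remainder $3,864 by floor area (total 13,205): Warehouse 800.31 → $800; Machining 158.01 → $158; Receiving 2,191.11 → $2,191; Shipping 714.57 → $715.
Totals: Warehouse $644 + $800 = $1,444; Machining $644 + $158 = $802; Receiving $644 + $2,191 = $2,835; Shipping $644 + $715 = $1,359.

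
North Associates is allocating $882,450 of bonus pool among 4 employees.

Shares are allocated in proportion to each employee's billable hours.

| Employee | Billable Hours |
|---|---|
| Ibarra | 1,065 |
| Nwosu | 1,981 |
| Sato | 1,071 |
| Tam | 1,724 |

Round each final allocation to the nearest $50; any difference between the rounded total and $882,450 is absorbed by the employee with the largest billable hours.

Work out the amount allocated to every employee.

Total billable hours = 1,065 + 1,981 + 1,071 + 1,724 = 5,841.
Raw shares: Ibarra 160,898.69; Nwosu 299,286.67; Sato 161,805.16; Tam 260,459.48.
After rounding ($50): Ibarra $160,900; Nwosu $299,300; Sato $161,800; Tam $260,450. Sum = $882,450.
Rounded total matches; no reconciliation needed.

Ibarra: $160,900 | Nwosu: $299,300 | Sato: $161,800 | Tam: $260,450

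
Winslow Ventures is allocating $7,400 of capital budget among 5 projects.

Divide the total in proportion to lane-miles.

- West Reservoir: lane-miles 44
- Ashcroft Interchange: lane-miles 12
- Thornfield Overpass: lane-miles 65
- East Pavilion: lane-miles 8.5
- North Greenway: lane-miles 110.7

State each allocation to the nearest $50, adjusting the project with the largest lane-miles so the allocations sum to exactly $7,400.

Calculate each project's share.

Lane-miles total: 44 + 12 + 65 + 8.5 + 110.7 = 240.2.
Proportional shares: West Reservoir 1,355.54; Ashcroft Interchange 369.69; Thornfield Overpass 2,002.50; East Pavilion 261.87; North Greenway 3,410.41.
After rounding ($50): West Reservoir $1,350; Ashcroft Interchange $350; Thornfield Overpass $2,000; East Pavilion $250; North Greenway $3,400. Sum = $7,350.
Difference $7,400 − $7,350 = +$50 applied to largest lane-miles (North Greenway): North Greenway becomes $3,450.

West Reservoir: $1,350; Ashcroft Interchange: $350; Thornfield Overpass: $2,000; East Pavilion: $250; North Greenway: $3,450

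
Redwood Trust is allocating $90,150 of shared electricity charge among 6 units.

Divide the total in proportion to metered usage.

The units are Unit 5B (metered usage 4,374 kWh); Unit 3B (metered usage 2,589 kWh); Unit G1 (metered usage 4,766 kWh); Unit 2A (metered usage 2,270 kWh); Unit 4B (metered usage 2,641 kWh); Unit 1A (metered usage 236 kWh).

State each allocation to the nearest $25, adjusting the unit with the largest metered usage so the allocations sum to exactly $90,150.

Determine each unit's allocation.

Unit 5B: $23,375 · Unit 3B: $13,825 · Unit G1: $25,475 · Unit 2A: $12,125 · Unit 4B: $14,100 · Unit 1A: $1,250

Metered usage total: 16,876.
Unrounded shares: Unit 5B 4,374/16,876 × $90,150 = 23,365.50; Unit 3B 2,589/16,876 × $90,150 = 13,830.19; Unit G1 4,766/16,876 × $90,150 = 25,459.52; Unit 2A 2,270/16,876 × $90,150 = 12,126.13; Unit 4B 2,641/16,876 × $90,150 = 14,107.97; Unit 1A 236/16,876 × $90,150 = 1,260.69.
After rounding ($25): Unit 5B $23,375; Unit 3B $13,825; Unit G1 $25,450; Unit 2A $12,125; Unit 4B $14,100; Unit 1A $1,250. Sum = $90,125.
Difference $90,150 − $90,125 = +$25 applied to largest metered usage (Unit G1): Unit G1 becomes $25,475.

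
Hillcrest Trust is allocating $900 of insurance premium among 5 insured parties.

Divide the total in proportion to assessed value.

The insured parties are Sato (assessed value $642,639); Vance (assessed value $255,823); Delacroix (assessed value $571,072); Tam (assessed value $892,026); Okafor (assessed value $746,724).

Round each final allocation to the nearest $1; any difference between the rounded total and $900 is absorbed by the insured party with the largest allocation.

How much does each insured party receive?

Combined assessed value = 3,108,284.
Proportional shares: Sato 642,639/3,108,284 × $900 = 186.08; Vance 255,823/3,108,284 × $900 = 74.07; Delacroix 571,072/3,108,284 × $900 = 165.35; Tam 892,026/3,108,284 × $900 = 258.29; Okafor 746,724/3,108,284 × $900 = 216.21.
After rounding ($1): Sato $186; Vance $74; Delacroix $165; Tam $258; Okafor $216. Sum = $899.
Difference $900 − $899 = +$1 applied to largest allocation (Tam): Tam becomes $259.

Sato: $186 | Vance: $74 | Delacroix: $165 | Tam: $259 | Okafor: $216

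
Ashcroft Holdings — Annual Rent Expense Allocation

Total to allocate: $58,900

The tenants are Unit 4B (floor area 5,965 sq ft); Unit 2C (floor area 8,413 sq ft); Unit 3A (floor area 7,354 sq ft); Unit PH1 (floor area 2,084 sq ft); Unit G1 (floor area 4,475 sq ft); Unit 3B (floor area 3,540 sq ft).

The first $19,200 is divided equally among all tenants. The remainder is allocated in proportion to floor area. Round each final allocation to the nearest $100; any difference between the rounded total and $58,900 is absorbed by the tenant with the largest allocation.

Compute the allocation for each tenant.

Equal tier: $19,200 ÷ 6 = $3,200 apiece.
Remainder $39,700 by floor area (total 31,831): Unit 4B 7,439.62 → $7,400; Unit 2C 10,492.79 → $10,500; Unit 3A 9,172.00 → $9,200; Unit PH1 2,599.19 → $2,600; Unit G1 5,581.27 → $5,600; Unit 3B 4,415.13 → $4,400.
Totals: Unit 4B $3,200 + $7,400 = $10,600; Unit 2C $3,200 + $10,500 = $13,700; Unit 3A $3,200 + $9,200 = $12,400; Unit PH1 $3,200 + $2,600 = $5,800; Unit G1 $3,200 + $5,600 = $8,800; Unit 3B $3,200 + $4,400 = $7,600.

Unit 4B: $10,600 | Unit 2C: $13,700 | Unit 3A: $12,400 | Unit PH1: $5,800 | Unit G1: $8,800 | Unit 3B: $7,600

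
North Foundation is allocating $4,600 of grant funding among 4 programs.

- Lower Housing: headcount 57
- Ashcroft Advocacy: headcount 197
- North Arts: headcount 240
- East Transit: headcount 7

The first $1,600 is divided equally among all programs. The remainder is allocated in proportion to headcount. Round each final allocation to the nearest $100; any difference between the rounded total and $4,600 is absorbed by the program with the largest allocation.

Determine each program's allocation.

Lower Housing: $700; Ashcroft Advocacy: $1,600; North Arts: $1,900; East Transit: $400

$1,600 shared equally gives $400 per program.
Remainder $3,000 by headcount (total 501): Lower Housing 341.32 → $300; Ashcroft Advocacy 1,179.64 → $1,200; North Arts 1,437.13 → $1,400; East Transit 41.92 → $0.
Rounding difference +$100 on remainder applied to North Arts.
Totals: Lower Housing $400 + $300 = $700; Ashcroft Advocacy $400 + $1,200 = $1,600; North Arts $400 + $1,500 = $1,900; East Transit $400 + $0 = $400.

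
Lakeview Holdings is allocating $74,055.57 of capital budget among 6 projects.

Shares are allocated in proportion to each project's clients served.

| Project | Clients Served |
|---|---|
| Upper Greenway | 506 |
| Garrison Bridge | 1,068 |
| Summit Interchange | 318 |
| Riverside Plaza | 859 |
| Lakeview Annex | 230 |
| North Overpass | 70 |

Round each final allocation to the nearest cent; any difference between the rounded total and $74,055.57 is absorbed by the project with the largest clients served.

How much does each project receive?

Total clients served = 506 + 1,068 + 318 + 859 + 230 + 70 = 3,051.
Pro-rata amounts: Upper Greenway 12,281.9136; Garrison Bridge 25,923.0904; Summit Interchange 7,718.6730; Riverside Plaza 20,850.1261; Lakeview Annex 5,582.6880; North Overpass 1,699.0790.
After rounding (cent): Upper Greenway $12,281.91; Garrison Bridge $25,923.09; Summit Interchange $7,718.67; Riverside Plaza $20,850.13; Lakeview Annex $5,582.69; North Overpass $1,699.08. Sum = $74,055.57.
No rounding difference to absorb.

Upper Greenway: $12,281.91; Garrison Bridge: $25,923.09; Summit Interchange: $7,718.67; Riverside Plaza: $20,850.13; Lakeview Annex: $5,582.69; North Overpass: $1,699.08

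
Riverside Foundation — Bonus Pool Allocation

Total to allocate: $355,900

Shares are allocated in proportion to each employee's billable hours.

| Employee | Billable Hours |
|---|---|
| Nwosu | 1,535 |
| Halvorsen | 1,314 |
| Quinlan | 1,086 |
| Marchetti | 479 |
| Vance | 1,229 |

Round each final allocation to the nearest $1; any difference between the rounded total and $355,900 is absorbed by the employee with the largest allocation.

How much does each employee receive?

Total billable hours = 5,643.
Pro-rata amounts: Nwosu 1,535/5,643 × $355,900 = 96,811.36; Halvorsen 1,314/5,643 × $355,900 = 82,873.05; Quinlan 1,086/5,643 × $355,900 = 68,493.25; Marchetti 479/5,643 × $355,900 = 30,210.19; Vance 1,229/5,643 × $355,900 = 77,512.16.
After rounding ($1): Nwosu $96,811; Halvorsen $82,873; Quinlan $68,493; Marchetti $30,210; Vance $77,512. Sum = $355,899.
Difference $355,900 − $355,899 = +$1 applied to largest allocation (Nwosu): Nwosu becomes $96,812.

Nwosu: $96,812 | Halvorsen: $82,873 | Quinlan: $68,493 | Marchetti: $30,210 | Vance: $77,512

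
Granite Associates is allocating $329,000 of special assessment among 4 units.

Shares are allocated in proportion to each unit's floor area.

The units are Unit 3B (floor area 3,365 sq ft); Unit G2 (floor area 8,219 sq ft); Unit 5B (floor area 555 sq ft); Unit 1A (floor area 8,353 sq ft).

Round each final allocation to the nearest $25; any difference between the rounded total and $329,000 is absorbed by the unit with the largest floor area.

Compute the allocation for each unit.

Combined floor area = 20,492.
Unrounded shares: Unit 3B 3,365/20,492 × $329,000 = 54,025.23; Unit G2 8,219/20,492 × $329,000 = 131,956.42; Unit 5B 555/20,492 × $329,000 = 8,910.55; Unit 1A 8,353/20,492 × $329,000 = 134,107.80.
After rounding ($25): Unit 3B $54,025; Unit G2 $131,950; Unit 5B $8,900; Unit 1A $134,100. Sum = $328,975.
Difference $329,000 − $328,975 = +$25 applied to largest floor area (Unit 1A): Unit 1A becomes $134,125.

Unit 3B: $54,025 · Unit G2: $131,950 · Unit 5B: $8,900 · Unit 1A: $134,125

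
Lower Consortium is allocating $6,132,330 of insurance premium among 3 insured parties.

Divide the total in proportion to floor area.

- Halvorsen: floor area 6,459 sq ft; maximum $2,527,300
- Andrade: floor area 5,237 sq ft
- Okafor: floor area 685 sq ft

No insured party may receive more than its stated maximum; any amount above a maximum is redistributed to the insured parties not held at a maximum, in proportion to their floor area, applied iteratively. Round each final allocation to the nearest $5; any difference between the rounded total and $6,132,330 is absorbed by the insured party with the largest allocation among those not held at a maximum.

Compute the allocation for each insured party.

Total floor area = 12,381.
Pro-rata shares before constraints: Halvorsen 3,199,153.50; Andrade 2,593,894.86; Okafor 339,281.65.
Held at cap: Halvorsen ($2,527,300); residual $3,605,030 reallocated over remaining floor area 5,922.
Shares after redistribution: Andrade 3,188,034.80 → $3,188,035; Okafor 416,995.20 → $416,995.

Halvorsen: $2,527,300; Andrade: $3,188,035; Okafor: $416,995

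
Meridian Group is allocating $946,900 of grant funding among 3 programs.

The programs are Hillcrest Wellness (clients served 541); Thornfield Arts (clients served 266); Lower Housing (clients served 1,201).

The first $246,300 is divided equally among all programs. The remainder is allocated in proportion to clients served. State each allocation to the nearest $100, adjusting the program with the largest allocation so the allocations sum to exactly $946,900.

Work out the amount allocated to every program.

First tranche $246,300 split equally: $82,100 each.
Remainder $700,600 by clients served (total 2,008): Hillcrest Wellness 188,757.27 → $188,800; Thornfield Arts 92,808.57 → $92,800; Lower Housing 419,034.16 → $419,000.
Totals: Hillcrest Wellness $82,100 + $188,800 = $270,900; Thornfield Arts $82,100 + $92,800 = $174,900; Lower Housing $82,100 + $419,000 = $501,100.

Hillcrest Wellness: $270,900 · Thornfield Arts: $174,900 · Lower Housing: $501,100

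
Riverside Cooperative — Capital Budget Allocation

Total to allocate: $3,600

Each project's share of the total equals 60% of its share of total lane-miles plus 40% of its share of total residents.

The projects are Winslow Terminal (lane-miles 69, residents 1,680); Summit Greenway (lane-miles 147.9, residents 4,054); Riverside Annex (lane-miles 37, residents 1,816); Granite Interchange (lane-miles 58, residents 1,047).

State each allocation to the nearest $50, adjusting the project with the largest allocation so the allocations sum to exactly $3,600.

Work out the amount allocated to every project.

Lane-miles total 311.9; residents total 8,597.
Composite weights (60% lane-miles + 40% residents): Winslow Terminal 0.2109; Summit Greenway 0.4731; Riverside Annex 0.1557; Granite Interchange 0.1603.
Unrounded shares: Winslow Terminal 759.25; Summit Greenway 1,703.30; Riverside Annex 560.42; Granite Interchange 577.04.
After rounding ($50): Winslow Terminal $750; Summit Greenway $1,700; Riverside Annex $550; Granite Interchange $600. Sum = $3,600.
Rounded total matches; no reconciliation needed.

Winslow Terminal: $750; Summit Greenway: $1,700; Riverside Annex: $550; Granite Interchange: $600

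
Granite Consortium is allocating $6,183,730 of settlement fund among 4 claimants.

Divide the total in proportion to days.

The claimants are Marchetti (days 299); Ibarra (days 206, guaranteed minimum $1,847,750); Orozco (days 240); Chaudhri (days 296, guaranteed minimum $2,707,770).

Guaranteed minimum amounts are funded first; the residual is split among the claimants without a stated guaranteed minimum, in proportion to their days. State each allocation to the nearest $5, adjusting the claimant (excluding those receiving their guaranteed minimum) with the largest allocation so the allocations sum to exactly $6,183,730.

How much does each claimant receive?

Minimums first: Ibarra $1,847,750; Chaudhri $2,707,770. Balance $1,628,210.
Balance split over remaining days 539: Marchetti 903,218.53 → $903,220; Orozco 724,991.47 → $724,990.

Marchetti: $903,220 | Ibarra: $1,847,750 | Orozco: $724,990 | Chaudhri: $2,707,770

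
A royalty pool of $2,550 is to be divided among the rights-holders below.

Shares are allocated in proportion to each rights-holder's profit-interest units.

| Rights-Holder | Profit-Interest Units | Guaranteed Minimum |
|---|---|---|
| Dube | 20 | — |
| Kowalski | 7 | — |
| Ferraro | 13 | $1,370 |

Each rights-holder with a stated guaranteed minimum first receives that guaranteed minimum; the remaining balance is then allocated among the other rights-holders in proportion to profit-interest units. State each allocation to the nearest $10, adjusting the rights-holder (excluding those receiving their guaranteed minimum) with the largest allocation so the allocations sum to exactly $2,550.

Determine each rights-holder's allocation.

Guaranteed amounts: Ferraro $1,370. Remaining pool $1,180.
Remaining pool split over remaining profit-interest units 27: Dube 874.07 → $870; Kowalski 305.93 → $310.

Dube: $870 | Kowalski: $310 | Ferraro: $1,370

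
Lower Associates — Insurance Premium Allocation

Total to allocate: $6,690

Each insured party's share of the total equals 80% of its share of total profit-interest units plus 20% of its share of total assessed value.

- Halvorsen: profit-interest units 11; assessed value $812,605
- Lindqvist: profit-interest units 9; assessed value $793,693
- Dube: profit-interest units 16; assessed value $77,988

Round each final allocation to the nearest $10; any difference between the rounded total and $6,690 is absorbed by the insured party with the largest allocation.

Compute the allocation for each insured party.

Totals — profit-interest units 36, assessed value 1,684,286.
Composite weights (80% profit-interest units + 20% assessed value): Halvorsen 0.3409; Lindqvist 0.2942; Dube 0.3648.
Pro-rata amounts: Halvorsen 2,280.87; Lindqvist 1,968.51; Dube 2,440.62.
Rounded to nearest $10: Halvorsen $2,280; Lindqvist $1,970; Dube $2,440. Sum = $6,690.
Rounded total matches; no reconciliation needed.

Halvorsen: $2,280 · Lindqvist: $1,970 · Dube: $2,440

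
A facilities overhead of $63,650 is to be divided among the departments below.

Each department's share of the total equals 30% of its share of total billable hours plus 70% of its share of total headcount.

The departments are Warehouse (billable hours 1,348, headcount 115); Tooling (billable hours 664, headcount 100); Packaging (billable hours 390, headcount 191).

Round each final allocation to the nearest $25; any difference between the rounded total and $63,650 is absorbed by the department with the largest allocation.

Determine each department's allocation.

Billable hours total 2,402; headcount total 406.
Combined weights (30% billable hours + 70% headcount): Warehouse 0.3666; Tooling 0.2553; Packaging 0.3780.
Raw shares: Warehouse 23,336.35; Tooling 16,252.69; Packaging 24,060.96.
After rounding ($25): Warehouse $23,325; Tooling $16,250; Packaging $24,050. Sum = $63,625.
Difference $63,650 − $63,625 = +$25 applied to largest allocation (Packaging): Packaging becomes $24,075.

Warehouse: $23,325; Tooling: $16,250; Packaging: $24,075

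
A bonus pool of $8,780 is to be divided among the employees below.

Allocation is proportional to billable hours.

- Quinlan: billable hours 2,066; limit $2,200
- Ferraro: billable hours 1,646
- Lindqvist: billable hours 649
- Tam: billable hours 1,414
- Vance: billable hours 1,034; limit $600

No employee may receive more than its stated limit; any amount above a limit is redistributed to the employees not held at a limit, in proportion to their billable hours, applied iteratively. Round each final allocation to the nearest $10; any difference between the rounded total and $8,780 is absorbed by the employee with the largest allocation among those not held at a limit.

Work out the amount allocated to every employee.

Total billable hours = 6,809.
Proportional shares (ignoring caps): Quinlan 2,664.04; Ferraro 2,122.47; Lindqvist 836.87; Tam 1,823.31; Vance 1,333.31.
Capped: Quinlan ($2,200), Vance ($600); balance $5,980 reallocated over remaining billable hours 3,709.
Shares after redistribution: Ferraro 2,653.84 → $2,650; Lindqvist 1,046.38 → $1,050; Tam 2,279.78 → $2,280.

Quinlan: $2,200 | Ferraro: $2,650 | Lindqvist: $1,050 | Tam: $2,280 | Vance: $600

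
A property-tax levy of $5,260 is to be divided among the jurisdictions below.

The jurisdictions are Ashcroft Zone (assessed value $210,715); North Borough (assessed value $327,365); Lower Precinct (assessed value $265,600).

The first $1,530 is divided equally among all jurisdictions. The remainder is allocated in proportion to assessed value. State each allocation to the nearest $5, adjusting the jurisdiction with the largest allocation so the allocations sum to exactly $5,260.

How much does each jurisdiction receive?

Ashcroft Zone: $1,490; North Borough: $2,025; Lower Precinct: $1,745

Equal tier: $1,530 ÷ 3 = $510 apiece.
Remainder $3,730 by assessed value (total 803,680): Ashcroft Zone 977.96 → $980; North Borough 1,519.35 → $1,520; Lower Precinct 1,232.69 → $1,235.
Rounding difference −$5 on remainder applied to North Borough.
Totals: Ashcroft Zone $510 + $980 = $1,490; North Borough $510 + $1,515 = $2,025; Lower Precinct $510 + $1,235 = $1,745.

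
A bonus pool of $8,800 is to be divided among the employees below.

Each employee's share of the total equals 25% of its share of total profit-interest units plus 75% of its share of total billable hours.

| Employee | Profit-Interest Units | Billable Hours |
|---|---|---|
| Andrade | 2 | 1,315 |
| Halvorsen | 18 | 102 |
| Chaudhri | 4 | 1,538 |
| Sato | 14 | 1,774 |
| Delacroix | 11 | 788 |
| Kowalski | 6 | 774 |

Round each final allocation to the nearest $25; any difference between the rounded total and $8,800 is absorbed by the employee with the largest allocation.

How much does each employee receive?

Andrade: $1,450 | Halvorsen: $825 | Chaudhri: $1,775 | Sato: $2,425 | Delacroix: $1,275 | Kowalski: $1,050

Profit-interest units total 55; billable hours total 6,291.
Blended shares (25% profit-interest units + 75% billable hours): Andrade 0.1659; Halvorsen 0.0940; Chaudhri 0.2015; Sato 0.2751; Delacroix 0.1439; Kowalski 0.1195.
Pro-rata amounts: Andrade 1,459.59; Halvorsen 827.01; Chaudhri 1,773.54; Sato 2,421.13; Delacroix 1,266.70; Kowalski 1,052.02.
At nearest $25: Andrade $1,450; Halvorsen $825; Chaudhri $1,775; Sato $2,425; Delacroix $1,275; Kowalski $1,050. Sum = $8,800.
Sum already equals the total — no adjustment.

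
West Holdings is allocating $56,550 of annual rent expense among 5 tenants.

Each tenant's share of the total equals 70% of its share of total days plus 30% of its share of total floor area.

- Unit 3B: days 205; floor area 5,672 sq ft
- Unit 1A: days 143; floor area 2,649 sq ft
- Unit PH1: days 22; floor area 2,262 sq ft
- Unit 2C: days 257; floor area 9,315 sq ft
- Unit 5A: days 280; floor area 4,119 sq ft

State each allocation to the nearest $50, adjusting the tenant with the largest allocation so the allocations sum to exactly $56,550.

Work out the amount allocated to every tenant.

Days total 907; floor area total 24,017.
Blended shares (70% days + 30% floor area): Unit 3B 0.2291; Unit 1A 0.1435; Unit PH1 0.0452; Unit 2C 0.3147; Unit 5A 0.2675.
Unrounded shares: Unit 3B 12,953.55; Unit 1A 8,112.26; Unit PH1 2,557.98; Unit 2C 17,796.36; Unit 5A 15,129.84.
After rounding ($50): Unit 3B $12,950; Unit 1A $8,100; Unit PH1 $2,550; Unit 2C $17,800; Unit 5A $15,150. Sum = $56,550.
Sum already equals the total — no adjustment.

Unit 3B: $12,950 | Unit 1A: $8,100 | Unit PH1: $2,550 | Unit 2C: $17,800 | Unit 5A: $15,150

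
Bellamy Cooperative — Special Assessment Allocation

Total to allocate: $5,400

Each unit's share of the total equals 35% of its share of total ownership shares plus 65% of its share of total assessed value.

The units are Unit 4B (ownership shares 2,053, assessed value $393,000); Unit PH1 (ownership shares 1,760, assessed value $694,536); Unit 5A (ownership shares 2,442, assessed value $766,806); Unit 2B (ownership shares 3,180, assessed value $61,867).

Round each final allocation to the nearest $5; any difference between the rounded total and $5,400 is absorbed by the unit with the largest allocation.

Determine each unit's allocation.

Ownership shares total 9,435; assessed value total 1,916,209.
Blended shares (35% ownership shares + 65% assessed value): Unit 4B 0.2095; Unit PH1 0.3009; Unit 5A 0.3507; Unit 2B 0.1390.
Unrounded shares: Unit 4B 1,131.13; Unit PH1 1,624.77; Unit 5A 1,893.77; Unit 2B 750.34.
Rounded to nearest $5: Unit 4B $1,130; Unit PH1 $1,625; Unit 5A $1,895; Unit 2B $750. Sum = $5,400.
Sum already equals the total — no adjustment.

Unit 4B: $1,130; Unit PH1: $1,625; Unit 5A: $1,895; Unit 2B: $750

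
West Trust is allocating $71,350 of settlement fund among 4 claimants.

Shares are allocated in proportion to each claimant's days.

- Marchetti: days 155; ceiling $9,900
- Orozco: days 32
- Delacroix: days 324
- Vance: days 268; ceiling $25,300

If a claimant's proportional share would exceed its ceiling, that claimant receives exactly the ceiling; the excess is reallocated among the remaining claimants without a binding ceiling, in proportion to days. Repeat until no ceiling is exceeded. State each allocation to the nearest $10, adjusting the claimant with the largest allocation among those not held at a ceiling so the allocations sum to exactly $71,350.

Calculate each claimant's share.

Sum of days: 779.
Pro-rata shares before constraints: Marchetti 14,196.73; Orozco 2,930.94; Delacroix 29,675.74; Vance 24,546.60.
Held at cap: Marchetti ($9,900); balance $61,450 reallocated over remaining days 624.
Held at cap: Vance ($25,300); balance $36,150 reallocated over remaining days 356.
Redistributed shares: Orozco 3,249.44 → $3,250; Delacroix 32,900.56 → $32,900.

Marchetti: $9,900; Orozco: $3,250; Delacroix: $32,900; Vance: $25,300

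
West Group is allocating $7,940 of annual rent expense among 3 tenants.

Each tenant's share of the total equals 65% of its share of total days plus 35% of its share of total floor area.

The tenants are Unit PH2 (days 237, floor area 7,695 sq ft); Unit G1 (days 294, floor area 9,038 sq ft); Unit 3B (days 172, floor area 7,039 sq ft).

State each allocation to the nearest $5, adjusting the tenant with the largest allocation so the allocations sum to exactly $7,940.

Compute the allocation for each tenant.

Totals — days 703, floor area 23,772.
Composite weights (65% days + 35% floor area): Unit PH2 0.3324; Unit G1 0.4049; Unit 3B 0.2627.
Proportional shares: Unit PH2 2,639.47; Unit G1 3,214.93; Unit 3B 2,085.59.
After rounding ($5): Unit PH2 $2,640; Unit G1 $3,215; Unit 3B $2,085. Sum = $7,940.
No rounding difference to absorb.

Unit PH2: $2,640 | Unit G1: $3,215 | Unit 3B: $2,085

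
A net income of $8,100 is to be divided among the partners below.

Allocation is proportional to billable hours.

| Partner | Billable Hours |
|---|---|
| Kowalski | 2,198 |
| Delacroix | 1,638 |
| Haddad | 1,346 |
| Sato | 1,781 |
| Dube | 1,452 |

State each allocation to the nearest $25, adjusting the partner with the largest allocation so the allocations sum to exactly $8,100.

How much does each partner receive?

Kowalski: $2,100; Delacroix: $1,575; Haddad: $1,300; Sato: $1,725; Dube: $1,400

Combined billable hours = 8,415.
Unrounded shares: Kowalski 2,198/8,415 × $8,100 = 2,115.72; Delacroix 1,638/8,415 × $8,100 = 1,576.68; Haddad 1,346/8,415 × $8,100 = 1,295.61; Sato 1,781/8,415 × $8,100 = 1,714.33; Dube 1,452/8,415 × $8,100 = 1,397.65.
Rounded to nearest $25: Kowalski $2,125; Delacroix $1,575; Haddad $1,300; Sato $1,725; Dube $1,400. Sum = $8,125.
Difference $8,100 − $8,125 = −$25 applied to largest allocation (Kowalski): Kowalski becomes $2,100.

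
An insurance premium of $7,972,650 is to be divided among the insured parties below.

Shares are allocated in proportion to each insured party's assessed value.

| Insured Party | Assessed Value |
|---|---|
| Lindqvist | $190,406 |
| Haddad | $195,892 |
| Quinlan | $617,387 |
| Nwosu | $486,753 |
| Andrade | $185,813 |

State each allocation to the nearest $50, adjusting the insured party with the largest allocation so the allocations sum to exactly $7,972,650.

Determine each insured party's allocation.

Lindqvist: $905,600 | Haddad: $931,700 | Quinlan: $2,936,500 | Nwosu: $2,315,100 | Andrade: $883,750

Sum of assessed value: 1,676,251.
Pro-rata amounts: Lindqvist 190,406/1,676,251 × $7,972,650 = 905,616.40; Haddad 195,892/1,676,251 × $7,972,650 = 931,709.13; Quinlan 617,387/1,676,251 × $7,972,650 = 2,936,439.99; Nwosu 486,753/1,676,251 × $7,972,650 = 2,315,113.49; Andrade 185,813/1,676,251 × $7,972,650 = 883,771.00.
After rounding ($50): Lindqvist $905,600; Haddad $931,700; Quinlan $2,936,450; Nwosu $2,315,100; Andrade $883,750. Sum = $7,972,600.
Difference $7,972,650 − $7,972,600 = +$50 applied to largest allocation (Quinlan): Quinlan becomes $2,936,500.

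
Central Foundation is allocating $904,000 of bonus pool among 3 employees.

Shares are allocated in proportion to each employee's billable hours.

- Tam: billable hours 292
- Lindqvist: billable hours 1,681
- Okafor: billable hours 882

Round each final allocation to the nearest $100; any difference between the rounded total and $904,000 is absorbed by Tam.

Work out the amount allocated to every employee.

Tam: $92,400 · Lindqvist: $532,300 · Okafor: $279,300

Sum of billable hours: 2,855.
Pro-rata amounts: Tam 292/2,855 × $904,000 = 92,458.14; Lindqvist 1,681/2,855 × $904,000 = 532,267.60; Okafor 882/2,855 × $904,000 = 279,274.26.
At nearest $100: Tam $92,500; Lindqvist $532,300; Okafor $279,300. Sum = $904,100.
Difference $904,000 − $904,100 = −$100 applied to Tam: Tam becomes $92,400.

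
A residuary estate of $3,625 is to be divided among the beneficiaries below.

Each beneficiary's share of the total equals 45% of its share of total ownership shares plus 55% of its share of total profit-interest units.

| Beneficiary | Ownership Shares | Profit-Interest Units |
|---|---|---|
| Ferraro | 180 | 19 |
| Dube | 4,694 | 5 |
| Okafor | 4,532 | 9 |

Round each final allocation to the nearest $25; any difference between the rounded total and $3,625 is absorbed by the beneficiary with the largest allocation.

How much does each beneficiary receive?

Totals — ownership shares 9,406, profit-interest units 33.
Composite weights (45% ownership shares + 55% profit-interest units): Ferraro 0.3253; Dube 0.3079; Okafor 0.3668.
Unrounded shares: Ferraro 1,179.13; Dube 1,116.15; Okafor 1,329.72.
After rounding ($25): Ferraro $1,175; Dube $1,125; Okafor $1,325. Sum = $3,625.
Rounded total matches; no reconciliation needed.

Ferraro: $1,175; Dube: $1,125; Okafor: $1,325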